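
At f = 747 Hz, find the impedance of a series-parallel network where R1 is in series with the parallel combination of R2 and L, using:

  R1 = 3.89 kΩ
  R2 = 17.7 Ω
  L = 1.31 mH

Step 1 — Angular frequency: ω = 2π·f = 2π·747 = 4694 rad/s.
Step 2 — Component impedances:
  R1: Z = R = 3890 Ω
  R2: Z = R = 17.7 Ω
  L: Z = jωL = j·4694·0.00131 = 0 + j6.149 Ω
Step 3 — Parallel branch: R2 || L = 1/(1/R2 + 1/L) = 1.906 + j5.486 Ω.
Step 4 — Series with R1: Z_total = R1 + (R2 || L) = 3892 + j5.486 Ω = 3892∠0.1° Ω.

Z = 3892 + j5.486 Ω = 3892∠0.1° Ω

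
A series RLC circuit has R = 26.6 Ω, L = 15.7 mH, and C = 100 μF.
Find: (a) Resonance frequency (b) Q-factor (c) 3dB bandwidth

Step 1 — Resonance condition Im(Z)=0 gives ω₀ = 1/√(LC).
Step 2 — ω₀ = 1/√(0.0157·0.0001) = 798.1 rad/s.
Step 3 — f₀ = ω₀/(2π) = 127 Hz.
Step 4 — Series Q: Q = ω₀L/R = 798.1·0.0157/26.6 = 0.4711.
Step 5 — 3dB bandwidth: Δω = ω₀/Q = 1694 rad/s; BW = Δω/(2π) = 269.7 Hz.

(a) f₀ = 127 Hz  (b) Q = 0.4711  (c) BW = 269.7 Hz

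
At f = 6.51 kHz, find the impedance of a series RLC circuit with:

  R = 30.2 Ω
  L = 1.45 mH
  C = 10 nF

Step 1 — Angular frequency: ω = 2π·f = 2π·6510 = 4.09e+04 rad/s.
Step 2 — Component impedances:
  R: Z = R = 30.2 Ω
  L: Z = jωL = j·4.09e+04·0.00145 = 0 + j59.31 Ω
  C: Z = 1/(jωC) = -j/(ω·C) = 0 - j2445 Ω
Step 3 — Series combination: Z_total = R + L + C = 30.2 - j2385 Ω = 2386∠-89.3° Ω.

Z = 30.2 - j2385 Ω = 2386∠-89.3° Ω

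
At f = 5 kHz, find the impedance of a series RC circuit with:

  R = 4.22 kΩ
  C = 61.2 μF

Step 1 — Angular frequency: ω = 2π·f = 2π·5000 = 3.142e+04 rad/s.
Step 2 — Component impedances:
  R: Z = R = 4220 Ω
  C: Z = 1/(jωC) = -j/(ω·C) = 0 - j0.5201 Ω
Step 3 — Series combination: Z_total = R + C = 4220 - j0.5201 Ω = 4220∠-0.0° Ω.

Z = 4220 - j0.5201 Ω = 4220∠-0.0° Ω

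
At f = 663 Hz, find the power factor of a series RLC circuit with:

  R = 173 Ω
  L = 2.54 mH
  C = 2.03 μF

Step 1 — Angular frequency: ω = 2π·f = 2π·663 = 4166 rad/s.
Step 2 — Component impedances:
  R: Z = R = 173 Ω
  L: Z = jωL = j·4166·0.00254 = 0 + j10.58 Ω
  C: Z = 1/(jωC) = -j/(ω·C) = 0 - j118.3 Ω
Step 3 — Series combination: Z_total = R + L + C = 173 - j107.7 Ω = 203.8∠-31.9° Ω.
Step 4 — Power factor: PF = cos(φ) = Re(Z)/|Z| = 173/203.77 = 0.849.
Step 5 — Type: Im(Z) = -107.7 ⇒ leading (phase φ = -31.9°).

PF = 0.849 (leading, φ = -31.9°)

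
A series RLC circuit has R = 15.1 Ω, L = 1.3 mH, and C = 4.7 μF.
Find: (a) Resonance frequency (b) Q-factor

Step 1 — Resonance condition Im(Z)=0 gives ω₀ = 1/√(LC).
Step 2 — ω₀ = 1/√(0.0013·4.7e-06) = 1.279e+04 rad/s.
Step 3 — f₀ = ω₀/(2π) = 2036 Hz.
Step 4 — Series Q: Q = ω₀L/R = 1.279e+04·0.0013/15.1 = 1.101.

(a) f₀ = 2036 Hz  (b) Q = 1.101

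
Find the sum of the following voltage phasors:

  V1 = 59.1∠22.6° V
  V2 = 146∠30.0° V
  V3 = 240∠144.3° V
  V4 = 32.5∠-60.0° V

Step 1 — Convert each phasor to rectangular form:
  V1 = 59.1·(cos(22.6°) + j·sin(22.6°)) = 54.56 + j22.71 V
  V2 = 146·(cos(30.0°) + j·sin(30.0°)) = 126.4 + j73 V
  V3 = 240·(cos(144.3°) + j·sin(144.3°)) = -194.9 + j140 V
  V4 = 32.5·(cos(-60.0°) + j·sin(-60.0°)) = 16.25 - j28.15 V
Step 2 — Sum components: V_total = 2.351 + j207.6 V.
Step 3 — Convert to polar: |V_total| = 207.6 V, ∠V_total = 89.4°.

V_total = 207.6∠89.4° V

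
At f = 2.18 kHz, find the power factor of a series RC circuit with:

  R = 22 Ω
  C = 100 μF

Step 1 — Angular frequency: ω = 2π·f = 2π·2180 = 1.37e+04 rad/s.
Step 2 — Component impedances:
  R: Z = R = 22 Ω
  C: Z = 1/(jωC) = -j/(ω·C) = 0 - j0.7301 Ω
Step 3 — Series combination: Z_total = R + C = 22 - j0.7301 Ω = 22.01∠-1.9° Ω.
Step 4 — Power factor: PF = cos(φ) = Re(Z)/|Z| = 22/22.01211 = 0.9994.
Step 5 — Type: Im(Z) = -0.7301 ⇒ leading (phase φ = -1.9°).

PF = 0.9994 (leading, φ = -1.9°)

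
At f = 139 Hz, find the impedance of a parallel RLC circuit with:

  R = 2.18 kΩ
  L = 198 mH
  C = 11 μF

Step 1 — Angular frequency: ω = 2π·f = 2π·139 = 873.4 rad/s.
Step 2 — Component impedances:
  R: Z = R = 2180 Ω
  L: Z = jωL = j·873.4·0.198 = 0 + j172.9 Ω
  C: Z = 1/(jωC) = -j/(ω·C) = 0 - j104.1 Ω
Step 3 — Parallel combination: 1/Z_total = 1/R + 1/L + 1/C; Z_total = 30.92 - j257.8 Ω = 259.6∠-83.2° Ω.

Z = 30.92 - j257.8 Ω = 259.6∠-83.2° Ω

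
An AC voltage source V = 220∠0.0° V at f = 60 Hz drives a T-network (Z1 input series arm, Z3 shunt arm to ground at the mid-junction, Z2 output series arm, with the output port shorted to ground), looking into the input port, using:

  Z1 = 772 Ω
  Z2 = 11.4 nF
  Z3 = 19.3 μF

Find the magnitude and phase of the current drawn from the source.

Step 1 — Angular frequency: ω = 2π·f = 2π·60 = 377 rad/s.
Step 2 — Component impedances:
  Z1: Z = R = 772 Ω
  Z2: Z = 1/(jωC) = -j/(ω·C) = 0 - j2.327e+05 Ω
  Z3: Z = 1/(jωC) = -j/(ω·C) = 0 - j137.4 Ω
Step 3 — With the output port shorted to ground, the output series arm Z2 runs from the junction to ground; the shunt arm Z3 also runs from the junction to ground. They appear in parallel: Z3 || Z2 = 0 - j137.4 Ω.
Step 4 — Series with input arm Z1: Z_in = Z1 + (Z3 || Z2) = 772 - j137.4 Ω = 784.1∠-10.1° Ω.
Step 5 — Source phasor: V = 220∠0.0° V = 220 V.
Step 6 — Ohm's law: I = V / Z_total = (220) / (772 - j137.4) = 0.2762 + j0.04915 A.
Step 7 — Convert to polar: |I| = 0.2806 A, ∠I = 10.1°.

I = 0.2806∠10.1° A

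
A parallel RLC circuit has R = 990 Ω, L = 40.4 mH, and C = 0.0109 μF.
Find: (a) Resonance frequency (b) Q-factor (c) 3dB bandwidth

Step 1 — Resonance: ω₀ = 1/√(LC) = 1/√(0.0404·1.09e-08) = 4.765e+04 rad/s.
Step 2 — f₀ = ω₀/(2π) = 7584 Hz.
Step 3 — Parallel Q: Q = R/(ω₀L) = 990/(4.765e+04·0.0404) = 0.5142.
Step 4 — Bandwidth: Δω = ω₀/Q = 9.267e+04 rad/s; BW = Δω/(2π) = 1.475e+04 Hz.

(a) f₀ = 7584 Hz  (b) Q = 0.5142  (c) BW = 1.475e+04 Hz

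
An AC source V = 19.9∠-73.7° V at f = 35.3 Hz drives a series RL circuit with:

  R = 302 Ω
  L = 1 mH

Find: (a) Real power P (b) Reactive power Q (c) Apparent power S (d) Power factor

Step 1 — Angular frequency: ω = 2π·f = 2π·35.3 = 221.8 rad/s.
Step 2 — Component impedances:
  R: Z = R = 302 Ω
  L: Z = jωL = j·221.8·0.001 = 0 + j0.2218 Ω
Step 3 — Series combination: Z_total = R + L = 302 + j0.2218 Ω = 302∠0.0° Ω.
Step 4 — Source phasor: V = 19.9∠-73.7° V = 5.585 - j19.1 V.
Step 5 — Current: I = V / Z = 0.01845 - j0.06326 A = 0.06589∠-73.7° A.
Step 6 — Complex power: S = V·I* = 1.311 + j0.000963 VA.
Step 7 — Real power: P = Re(S) = 1.311 W.
Step 8 — Reactive power: Q = Im(S) = 0.000963 VAR.
Step 9 — Apparent power: |S| = 1.311 VA.
Step 10 — Power factor: PF = P/|S| = 1 (lagging).

(a) P = 1.311 W  (b) Q = 0.000963 VAR  (c) S = 1.311 VA  (d) PF = 1 (lagging)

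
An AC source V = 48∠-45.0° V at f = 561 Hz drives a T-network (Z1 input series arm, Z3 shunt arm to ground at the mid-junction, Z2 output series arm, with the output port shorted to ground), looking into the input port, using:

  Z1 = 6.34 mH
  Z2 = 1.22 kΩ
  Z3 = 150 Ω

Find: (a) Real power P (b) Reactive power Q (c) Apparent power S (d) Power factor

Step 1 — Angular frequency: ω = 2π·f = 2π·561 = 3525 rad/s.
Step 2 — Component impedances:
  Z1: Z = jωL = j·3525·0.00634 = 0 + j22.35 Ω
  Z2: Z = R = 1220 Ω
  Z3: Z = R = 150 Ω
Step 3 — With the output port shorted to ground, the output series arm Z2 runs from the junction to ground; the shunt arm Z3 also runs from the junction to ground. They appear in parallel: Z3 || Z2 = 133.6 Ω.
Step 4 — Series with input arm Z1: Z_in = Z1 + (Z3 || Z2) = 133.6 + j22.35 Ω = 135.4∠9.5° Ω.
Step 5 — Source phasor: V = 48∠-45.0° V = 33.94 - j33.94 V.
Step 6 — Current: I = V / Z = 0.2058 - j0.2885 A = 0.3544∠-54.5° A.
Step 7 — Complex power: S = V·I* = 16.78 + j2.807 VA.
Step 8 — Real power: P = Re(S) = 16.78 W.
Step 9 — Reactive power: Q = Im(S) = 2.807 VAR.
Step 10 — Apparent power: |S| = 17.01 VA.
Step 11 — Power factor: PF = P/|S| = 0.9863 (lagging).

(a) P = 16.78 W  (b) Q = 2.807 VAR  (c) S = 17.01 VA  (d) PF = 0.9863 (lagging)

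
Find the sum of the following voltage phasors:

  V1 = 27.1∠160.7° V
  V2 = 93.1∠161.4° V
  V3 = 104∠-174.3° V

Step 1 — Convert each phasor to rectangular form:
  V1 = 27.1·(cos(160.7°) + j·sin(160.7°)) = -25.58 + j8.957 V
  V2 = 93.1·(cos(161.4°) + j·sin(161.4°)) = -88.24 + j29.7 V
  V3 = 104·(cos(-174.3°) + j·sin(-174.3°)) = -103.5 - j10.33 V
Step 2 — Sum components: V_total = -217.3 + j28.32 V.
Step 3 — Convert to polar: |V_total| = 219.1 V, ∠V_total = 172.6°.

V_total = 219.1∠172.6° V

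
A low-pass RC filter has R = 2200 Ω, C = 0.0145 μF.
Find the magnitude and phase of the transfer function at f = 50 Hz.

Step 1 — Angular frequency: ω = 2π·50 = 314.2 rad/s.
Step 2 — Transfer function: H(jω) = 1/(1 + jωRC).
Step 3 — Denominator: 1 + jωRC = 1 + j·314.2·2200·1.45e-08 = 1 + j0.01002.
Step 4 — H = 0.9999 - j0.01002.
Step 5 — Magnitude: |H| = 0.9999 (-0.0 dB); phase: φ = -0.6°.

|H| = 0.9999 (-0.0 dB), φ = -0.6°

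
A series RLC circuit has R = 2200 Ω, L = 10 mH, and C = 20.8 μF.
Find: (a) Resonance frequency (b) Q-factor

Step 1 — Resonance condition Im(Z)=0 gives ω₀ = 1/√(LC).
Step 2 — ω₀ = 1/√(0.01·2.08e-05) = 2193 rad/s.
Step 3 — f₀ = ω₀/(2π) = 349 Hz.
Step 4 — Series Q: Q = ω₀L/R = 2193·0.01/2200 = 0.009967.

(a) f₀ = 349 Hz  (b) Q = 0.009967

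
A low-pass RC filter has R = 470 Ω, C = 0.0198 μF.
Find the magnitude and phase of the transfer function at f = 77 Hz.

Step 1 — Angular frequency: ω = 2π·77 = 483.8 rad/s.
Step 2 — Transfer function: H(jω) = 1/(1 + jωRC).
Step 3 — Denominator: 1 + jωRC = 1 + j·483.8·470·1.98e-08 = 1 + j0.004502.
Step 4 — H = 1 - j0.004502.
Step 5 — Magnitude: |H| = 1 (-0.0 dB); phase: φ = -0.3°.

|H| = 1 (-0.0 dB), φ = -0.3°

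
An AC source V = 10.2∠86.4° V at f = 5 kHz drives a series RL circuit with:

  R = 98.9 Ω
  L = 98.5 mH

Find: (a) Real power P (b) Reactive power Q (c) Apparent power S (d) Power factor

Step 1 — Angular frequency: ω = 2π·f = 2π·5000 = 3.142e+04 rad/s.
Step 2 — Component impedances:
  R: Z = R = 98.9 Ω
  L: Z = jωL = j·3.142e+04·0.0985 = 0 + j3094 Ω
Step 3 — Series combination: Z_total = R + L = 98.9 + j3094 Ω = 3096∠88.2° Ω.
Step 4 — Source phasor: V = 10.2∠86.4° V = 0.6405 + j10.18 V.
Step 5 — Current: I = V / Z = 0.003293 - j0.0001017 A = 0.003295∠-1.8° A.
Step 6 — Complex power: S = V·I* = 0.001073 + j0.03359 VA.
Step 7 — Real power: P = Re(S) = 0.001073 W.
Step 8 — Reactive power: Q = Im(S) = 0.03359 VAR.
Step 9 — Apparent power: |S| = 0.0336 VA.
Step 10 — Power factor: PF = P/|S| = 0.03194 (lagging).

(a) P = 0.001073 W  (b) Q = 0.03359 VAR  (c) S = 0.0336 VA  (d) PF = 0.03194 (lagging)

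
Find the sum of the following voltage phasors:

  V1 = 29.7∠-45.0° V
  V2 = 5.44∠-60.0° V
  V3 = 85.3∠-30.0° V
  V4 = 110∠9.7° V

Step 1 — Convert each phasor to rectangular form:
  V1 = 29.7·(cos(-45.0°) + j·sin(-45.0°)) = 21 - j21 V
  V2 = 5.44·(cos(-60.0°) + j·sin(-60.0°)) = 2.72 - j4.711 V
  V3 = 85.3·(cos(-30.0°) + j·sin(-30.0°)) = 73.87 - j42.65 V
  V4 = 110·(cos(9.7°) + j·sin(9.7°)) = 108.4 + j18.53 V
Step 2 — Sum components: V_total = 206 - j49.83 V.
Step 3 — Convert to polar: |V_total| = 212 V, ∠V_total = -13.6°.

V_total = 212∠-13.6° V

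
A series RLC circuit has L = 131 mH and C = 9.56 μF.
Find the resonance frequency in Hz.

Step 1 — Resonance condition Im(Z)=0 gives ω₀ = 1/√(LC).
Step 2 — ω₀ = 1/√(0.131·9.56e-06) = 893.6 rad/s.
Step 3 — f₀ = ω₀/(2π) = 142.2 Hz.

f₀ = 142.2 Hz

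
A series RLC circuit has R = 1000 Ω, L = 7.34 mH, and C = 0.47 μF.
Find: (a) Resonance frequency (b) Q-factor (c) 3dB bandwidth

Step 1 — Resonance: ω₀ = 1/√(LC) = 1/√(0.00734·4.7e-07) = 1.703e+04 rad/s.
Step 2 — f₀ = ω₀/(2π) = 2710 Hz.
Step 3 — Series Q: Q = ω₀L/R = 1.703e+04·0.00734/1000 = 0.125.
Step 4 — Bandwidth: Δω = ω₀/Q = 1.362e+05 rad/s; BW = Δω/(2π) = 2.168e+04 Hz.

(a) f₀ = 2710 Hz  (b) Q = 0.125  (c) BW = 2.168e+04 Hz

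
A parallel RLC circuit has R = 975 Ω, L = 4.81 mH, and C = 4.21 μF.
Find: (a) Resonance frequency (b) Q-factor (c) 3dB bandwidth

Step 1 — Resonance: ω₀ = 1/√(LC) = 1/√(0.00481·4.21e-06) = 7027 rad/s.
Step 2 — f₀ = ω₀/(2π) = 1118 Hz.
Step 3 — Parallel Q: Q = R/(ω₀L) = 975/(7027·0.00481) = 28.85.
Step 4 — Bandwidth: Δω = ω₀/Q = 243.6 rad/s; BW = Δω/(2π) = 38.77 Hz.

(a) f₀ = 1118 Hz  (b) Q = 28.85  (c) BW = 38.77 Hz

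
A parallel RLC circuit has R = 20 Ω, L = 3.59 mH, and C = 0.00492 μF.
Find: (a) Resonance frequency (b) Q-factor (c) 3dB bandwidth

Step 1 — Resonance: ω₀ = 1/√(LC) = 1/√(0.00359·4.92e-09) = 2.379e+05 rad/s.
Step 2 — f₀ = ω₀/(2π) = 3.787e+04 Hz.
Step 3 — Parallel Q: Q = R/(ω₀L) = 20/(2.379e+05·0.00359) = 0.02341.
Step 4 — Bandwidth: Δω = ω₀/Q = 1.016e+07 rad/s; BW = Δω/(2π) = 1.617e+06 Hz.

(a) f₀ = 3.787e+04 Hz  (b) Q = 0.02341  (c) BW = 1.617e+06 Hz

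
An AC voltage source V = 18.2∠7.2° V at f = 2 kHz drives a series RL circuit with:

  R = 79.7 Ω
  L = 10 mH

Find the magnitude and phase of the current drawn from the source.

Step 1 — Angular frequency: ω = 2π·f = 2π·2000 = 1.257e+04 rad/s.
Step 2 — Component impedances:
  R: Z = R = 79.7 Ω
  L: Z = jωL = j·1.257e+04·0.01 = 0 + j125.7 Ω
Step 3 — Series combination: Z_total = R + L = 79.7 + j125.7 Ω = 148.8∠57.6° Ω.
Step 4 — Source phasor: V = 18.2∠7.2° V = 18.06 + j2.281 V.
Step 5 — Ohm's law: I = V / Z_total = (18.06 + j2.281) / (79.7 + j125.7) = 0.07793 - j0.09426 A.
Step 6 — Convert to polar: |I| = 0.1223 A, ∠I = -50.4°.

I = 0.1223∠-50.4° A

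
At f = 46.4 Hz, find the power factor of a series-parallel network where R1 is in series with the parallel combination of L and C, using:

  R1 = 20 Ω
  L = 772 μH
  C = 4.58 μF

Step 1 — Angular frequency: ω = 2π·f = 2π·46.4 = 291.5 rad/s.
Step 2 — Component impedances:
  R1: Z = R = 20 Ω
  L: Z = jωL = j·291.5·0.000772 = 0 + j0.2251 Ω
  C: Z = 1/(jωC) = -j/(ω·C) = 0 - j748.9 Ω
Step 3 — Parallel branch: L || C = 1/(1/L + 1/C) = 0 + j0.2251 Ω.
Step 4 — Series with R1: Z_total = R1 + (L || C) = 20 + j0.2251 Ω = 20∠0.6° Ω.
Step 5 — Power factor: PF = cos(φ) = Re(Z)/|Z| = 20/20.0013 = 0.9999.
Step 6 — Type: Im(Z) = 0.2251 ⇒ lagging (phase φ = 0.6°).

PF = 0.9999 (lagging, φ = 0.6°)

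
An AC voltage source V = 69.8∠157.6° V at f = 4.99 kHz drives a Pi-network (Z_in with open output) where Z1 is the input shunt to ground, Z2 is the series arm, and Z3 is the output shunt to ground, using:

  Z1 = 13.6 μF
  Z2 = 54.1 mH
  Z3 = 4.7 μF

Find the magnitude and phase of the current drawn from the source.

Step 1 — Angular frequency: ω = 2π·f = 2π·4990 = 3.135e+04 rad/s.
Step 2 — Component impedances:
  Z1: Z = 1/(jωC) = -j/(ω·C) = 0 - j2.345 Ω
  Z2: Z = jωL = j·3.135e+04·0.0541 = 0 + j1696 Ω
  Z3: Z = 1/(jωC) = -j/(ω·C) = 0 - j6.786 Ω
Step 3 — With open output, the series arm Z2 and the output shunt Z3 appear in series to ground: Z2 + Z3 = 0 + j1689 Ω.
Step 4 — Parallel with input shunt Z1: Z_in = Z1 || (Z2 + Z3) = 0 - j2.348 Ω = 2.348∠-90.0° Ω.
Step 5 — Source phasor: V = 69.8∠157.6° V = -64.53 + j26.6 V.
Step 6 — Ohm's law: I = V / Z_total = (-64.53 + j26.6) / (0 - j2.348) = -11.33 - j27.48 A.
Step 7 — Convert to polar: |I| = 29.72 A, ∠I = -112.4°.

I = 29.72∠-112.4° A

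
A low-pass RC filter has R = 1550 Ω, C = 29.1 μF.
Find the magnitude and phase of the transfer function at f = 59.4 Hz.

Step 1 — Angular frequency: ω = 2π·59.4 = 373.2 rad/s.
Step 2 — Transfer function: H(jω) = 1/(1 + jωRC).
Step 3 — Denominator: 1 + jωRC = 1 + j·373.2·1550·2.91e-05 = 1 + j16.83.
Step 4 — H = 0.003516 - j0.05919.
Step 5 — Magnitude: |H| = 0.0593 (-24.5 dB); phase: φ = -86.6°.

|H| = 0.0593 (-24.5 dB), φ = -86.6°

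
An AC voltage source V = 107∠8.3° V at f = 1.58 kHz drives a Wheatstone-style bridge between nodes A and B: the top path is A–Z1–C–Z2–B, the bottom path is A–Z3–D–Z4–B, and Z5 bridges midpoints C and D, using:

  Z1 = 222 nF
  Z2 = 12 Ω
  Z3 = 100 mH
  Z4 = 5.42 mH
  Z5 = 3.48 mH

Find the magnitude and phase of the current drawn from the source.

Step 1 — Angular frequency: ω = 2π·f = 2π·1580 = 9927 rad/s.
Step 2 — Component impedances:
  Z1: Z = 1/(jωC) = -j/(ω·C) = 0 - j453.7 Ω
  Z2: Z = R = 12 Ω
  Z3: Z = jωL = j·9927·0.1 = 0 + j992.7 Ω
  Z4: Z = jωL = j·9927·0.00542 = 0 + j53.81 Ω
  Z5: Z = jωL = j·9927·0.00348 = 0 + j34.55 Ω
Step 3 — Bridge requires nodal analysis (the Z5 bridge couples midpoints C and D, so the two paths cannot be reduced to a simple series/parallel combination). Setting node B to ground and injecting 1 A at node A, the 3-node admittance system at A, C, D solves to V_A = Z_AB = 20.41 - j818.5 Ω = 818.8∠-88.6° Ω.
Step 4 — Source phasor: V = 107∠8.3° V = 105.9 + j15.45 V.
Step 5 — Ohm's law: I = V / Z_total = (105.9 + j15.45) / (20.41 - j818.5) = -0.01564 + j0.1297 A.
Step 6 — Convert to polar: |I| = 0.1307 A, ∠I = 96.9°.

I = 0.1307∠96.9° A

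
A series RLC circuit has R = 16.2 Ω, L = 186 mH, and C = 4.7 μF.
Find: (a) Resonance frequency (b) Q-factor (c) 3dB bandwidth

Step 1 — Resonance condition Im(Z)=0 gives ω₀ = 1/√(LC).
Step 2 — ω₀ = 1/√(0.186·4.7e-06) = 1070 rad/s.
Step 3 — f₀ = ω₀/(2π) = 170.2 Hz.
Step 4 — Series Q: Q = ω₀L/R = 1070·0.186/16.2 = 12.28.
Step 5 — 3dB bandwidth: Δω = ω₀/Q = 87.1 rad/s; BW = Δω/(2π) = 13.86 Hz.

(a) f₀ = 170.2 Hz  (b) Q = 12.28  (c) BW = 13.86 Hz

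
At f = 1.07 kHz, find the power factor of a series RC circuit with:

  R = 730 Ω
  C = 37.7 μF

Step 1 — Angular frequency: ω = 2π·f = 2π·1070 = 6723 rad/s.
Step 2 — Component impedances:
  R: Z = R = 730 Ω
  C: Z = 1/(jωC) = -j/(ω·C) = 0 - j3.945 Ω
Step 3 — Series combination: Z_total = R + C = 730 - j3.945 Ω = 730∠-0.3° Ω.
Step 4 — Power factor: PF = cos(φ) = Re(Z)/|Z| = 730/730 = 1.
Step 5 — Type: Im(Z) = -3.945 ⇒ leading (phase φ = -0.3°).

PF = 1 (leading, φ = -0.3°)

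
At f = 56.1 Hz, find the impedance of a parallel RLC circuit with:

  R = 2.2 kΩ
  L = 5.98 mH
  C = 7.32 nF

Step 1 — Angular frequency: ω = 2π·f = 2π·56.1 = 352.5 rad/s.
Step 2 — Component impedances:
  R: Z = R = 2200 Ω
  L: Z = jωL = j·352.5·0.00598 = 0 + j2.108 Ω
  C: Z = 1/(jωC) = -j/(ω·C) = 0 - j3.876e+05 Ω
Step 3 — Parallel combination: 1/Z_total = 1/R + 1/L + 1/C; Z_total = 0.00202 + j2.108 Ω = 2.108∠89.9° Ω.

Z = 0.00202 + j2.108 Ω = 2.108∠89.9° Ω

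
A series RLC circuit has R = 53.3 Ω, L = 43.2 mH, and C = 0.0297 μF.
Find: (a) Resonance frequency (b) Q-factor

Step 1 — Resonance condition Im(Z)=0 gives ω₀ = 1/√(LC).
Step 2 — ω₀ = 1/√(0.0432·2.97e-08) = 2.792e+04 rad/s.
Step 3 — f₀ = ω₀/(2π) = 4443 Hz.
Step 4 — Series Q: Q = ω₀L/R = 2.792e+04·0.0432/53.3 = 22.63.

(a) f₀ = 4443 Hz  (b) Q = 22.63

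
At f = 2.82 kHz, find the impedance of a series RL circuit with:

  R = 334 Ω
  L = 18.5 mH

Step 1 — Angular frequency: ω = 2π·f = 2π·2820 = 1.772e+04 rad/s.
Step 2 — Component impedances:
  R: Z = R = 334 Ω
  L: Z = jωL = j·1.772e+04·0.0185 = 0 + j327.8 Ω
Step 3 — Series combination: Z_total = R + L = 334 + j327.8 Ω = 468∠44.5° Ω.

Z = 334 + j327.8 Ω = 468∠44.5° Ω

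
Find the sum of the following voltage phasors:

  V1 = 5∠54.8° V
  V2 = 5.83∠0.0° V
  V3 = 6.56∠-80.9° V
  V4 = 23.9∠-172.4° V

Step 1 — Convert each phasor to rectangular form:
  V1 = 5·(cos(54.8°) + j·sin(54.8°)) = 2.882 + j4.086 V
  V2 = 5.83·(cos(0.0°) + j·sin(0.0°)) = 5.83 V
  V3 = 6.56·(cos(-80.9°) + j·sin(-80.9°)) = 1.038 - j6.477 V
  V4 = 23.9·(cos(-172.4°) + j·sin(-172.4°)) = -23.69 - j3.161 V
Step 2 — Sum components: V_total = -13.94 - j5.553 V.
Step 3 — Convert to polar: |V_total| = 15.01 V, ∠V_total = -158.3°.

V_total = 15.01∠-158.3° V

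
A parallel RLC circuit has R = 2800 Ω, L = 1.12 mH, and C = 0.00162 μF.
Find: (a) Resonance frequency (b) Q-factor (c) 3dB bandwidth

Step 1 — Resonance: ω₀ = 1/√(LC) = 1/√(0.00112·1.62e-09) = 7.424e+05 rad/s.
Step 2 — f₀ = ω₀/(2π) = 1.182e+05 Hz.
Step 3 — Parallel Q: Q = R/(ω₀L) = 2800/(7.424e+05·0.00112) = 3.367.
Step 4 — Bandwidth: Δω = ω₀/Q = 2.205e+05 rad/s; BW = Δω/(2π) = 3.509e+04 Hz.

(a) f₀ = 1.182e+05 Hz  (b) Q = 3.367  (c) BW = 3.509e+04 Hz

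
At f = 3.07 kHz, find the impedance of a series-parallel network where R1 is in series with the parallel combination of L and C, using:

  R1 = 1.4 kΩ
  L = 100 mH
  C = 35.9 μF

Step 1 — Angular frequency: ω = 2π·f = 2π·3070 = 1.929e+04 rad/s.
Step 2 — Component impedances:
  R1: Z = R = 1400 Ω
  L: Z = jωL = j·1.929e+04·0.1 = 0 + j1929 Ω
  C: Z = 1/(jωC) = -j/(ω·C) = 0 - j1.444 Ω
Step 3 — Parallel branch: L || C = 1/(1/L + 1/C) = 0 - j1.445 Ω.
Step 4 — Series with R1: Z_total = R1 + (L || C) = 1400 - j1.445 Ω = 1400∠-0.1° Ω.

Z = 1400 - j1.445 Ω = 1400∠-0.1° Ω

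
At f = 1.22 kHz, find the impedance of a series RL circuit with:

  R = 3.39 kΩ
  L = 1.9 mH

Step 1 — Angular frequency: ω = 2π·f = 2π·1220 = 7665 rad/s.
Step 2 — Component impedances:
  R: Z = R = 3390 Ω
  L: Z = jωL = j·7665·0.0019 = 0 + j14.56 Ω
Step 3 — Series combination: Z_total = R + L = 3390 + j14.56 Ω = 3390∠0.2° Ω.

Z = 3390 + j14.56 Ω = 3390∠0.2° Ω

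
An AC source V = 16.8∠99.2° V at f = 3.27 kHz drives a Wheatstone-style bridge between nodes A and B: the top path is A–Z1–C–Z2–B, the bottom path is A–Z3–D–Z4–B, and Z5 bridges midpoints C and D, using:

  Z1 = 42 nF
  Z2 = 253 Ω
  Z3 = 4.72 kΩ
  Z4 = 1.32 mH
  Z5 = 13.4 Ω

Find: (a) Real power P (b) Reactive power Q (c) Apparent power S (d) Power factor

Step 1 — Angular frequency: ω = 2π·f = 2π·3270 = 2.055e+04 rad/s.
Step 2 — Component impedances:
  Z1: Z = 1/(jωC) = -j/(ω·C) = 0 - j1159 Ω
  Z2: Z = R = 253 Ω
  Z3: Z = R = 4720 Ω
  Z4: Z = jωL = j·2.055e+04·0.00132 = 0 + j27.12 Ω
  Z5: Z = R = 13.4 Ω
Step 3 — Bridge requires nodal analysis (the Z5 bridge couples midpoints C and D, so the two paths cannot be reduced to a simple series/parallel combination). Setting node B to ground and injecting 1 A at node A, the 3-node admittance system at A, C, D solves to V_A = Z_AB = 282 - j1063 Ω = 1100∠-75.1° Ω.
Step 4 — Source phasor: V = 16.8∠99.2° V = -2.686 + j16.58 V.
Step 5 — Current: I = V / Z = -0.0152 + j0.001506 A = 0.01527∠174.3° A.
Step 6 — Complex power: S = V·I* = 0.0658 - j0.248 VA.
Step 7 — Real power: P = Re(S) = 0.0658 W.
Step 8 — Reactive power: Q = Im(S) = -0.248 VAR.
Step 9 — Apparent power: |S| = 0.2566 VA.
Step 10 — Power factor: PF = P/|S| = 0.2564 (leading).

(a) P = 0.0658 W  (b) Q = -0.248 VAR  (c) S = 0.2566 VA  (d) PF = 0.2564 (leading)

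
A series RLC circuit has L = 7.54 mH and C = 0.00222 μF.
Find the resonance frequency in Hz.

Step 1 — Resonance condition Im(Z)=0 gives ω₀ = 1/√(LC).
Step 2 — ω₀ = 1/√(0.00754·2.22e-09) = 2.444e+05 rad/s.
Step 3 — f₀ = ω₀/(2π) = 3.89e+04 Hz.

f₀ = 3.89e+04 Hz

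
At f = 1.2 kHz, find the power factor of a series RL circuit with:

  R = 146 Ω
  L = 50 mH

Step 1 — Angular frequency: ω = 2π·f = 2π·1200 = 7540 rad/s.
Step 2 — Component impedances:
  R: Z = R = 146 Ω
  L: Z = jωL = j·7540·0.05 = 0 + j377 Ω
Step 3 — Series combination: Z_total = R + L = 146 + j377 Ω = 404.3∠68.8° Ω.
Step 4 — Power factor: PF = cos(φ) = Re(Z)/|Z| = 146/404.3 = 0.3611.
Step 5 — Type: Im(Z) = 377 ⇒ lagging (phase φ = 68.8°).

PF = 0.3611 (lagging, φ = 68.8°)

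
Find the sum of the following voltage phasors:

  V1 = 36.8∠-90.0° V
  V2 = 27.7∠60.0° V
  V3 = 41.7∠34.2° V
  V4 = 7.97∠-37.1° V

Step 1 — Convert each phasor to rectangular form:
  V1 = 36.8·(cos(-90.0°) + j·sin(-90.0°)) = 0 - j36.8 V
  V2 = 27.7·(cos(60.0°) + j·sin(60.0°)) = 13.85 + j23.99 V
  V3 = 41.7·(cos(34.2°) + j·sin(34.2°)) = 34.49 + j23.44 V
  V4 = 7.97·(cos(-37.1°) + j·sin(-37.1°)) = 6.357 - j4.808 V
Step 2 — Sum components: V_total = 54.7 + j5.82 V.
Step 3 — Convert to polar: |V_total| = 55 V, ∠V_total = 6.1°.

V_total = 55∠6.1° V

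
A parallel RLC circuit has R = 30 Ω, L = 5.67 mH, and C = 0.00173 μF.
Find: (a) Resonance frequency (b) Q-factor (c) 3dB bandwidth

Step 1 — Resonance: ω₀ = 1/√(LC) = 1/√(0.00567·1.73e-09) = 3.193e+05 rad/s.
Step 2 — f₀ = ω₀/(2π) = 5.082e+04 Hz.
Step 3 — Parallel Q: Q = R/(ω₀L) = 30/(3.193e+05·0.00567) = 0.01657.
Step 4 — Bandwidth: Δω = ω₀/Q = 1.927e+07 rad/s; BW = Δω/(2π) = 3.067e+06 Hz.

(a) f₀ = 5.082e+04 Hz  (b) Q = 0.01657  (c) BW = 3.067e+06 Hz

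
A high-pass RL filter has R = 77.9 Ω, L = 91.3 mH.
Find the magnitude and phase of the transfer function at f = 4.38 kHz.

Step 1 — Angular frequency: ω = 2π·4380 = 2.752e+04 rad/s.
Step 2 — Transfer function: H(jω) = jωL/(R + jωL).
Step 3 — Numerator jωL = j·2513; denominator R + jωL = 77.9 + j2513.
Step 4 — H = 0.999 + j0.03097.
Step 5 — Magnitude: |H| = 0.9995 (-0.0 dB); phase: φ = 1.8°.

|H| = 0.9995 (-0.0 dB), φ = 1.8°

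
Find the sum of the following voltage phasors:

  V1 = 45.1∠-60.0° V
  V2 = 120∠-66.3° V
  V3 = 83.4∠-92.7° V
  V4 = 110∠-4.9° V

Step 1 — Convert each phasor to rectangular form:
  V1 = 45.1·(cos(-60.0°) + j·sin(-60.0°)) = 22.55 - j39.06 V
  V2 = 120·(cos(-66.3°) + j·sin(-66.3°)) = 48.23 - j109.9 V
  V3 = 83.4·(cos(-92.7°) + j·sin(-92.7°)) = -3.929 - j83.31 V
  V4 = 110·(cos(-4.9°) + j·sin(-4.9°)) = 109.6 - j9.396 V
Step 2 — Sum components: V_total = 176.5 - j241.6 V.
Step 3 — Convert to polar: |V_total| = 299.2 V, ∠V_total = -53.9°.

V_total = 299.2∠-53.9° V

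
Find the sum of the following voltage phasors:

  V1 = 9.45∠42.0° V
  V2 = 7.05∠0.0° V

Step 1 — Convert each phasor to rectangular form:
  V1 = 9.45·(cos(42.0°) + j·sin(42.0°)) = 7.023 + j6.323 V
  V2 = 7.05·(cos(0.0°) + j·sin(0.0°)) = 7.05 V
Step 2 — Sum components: V_total = 14.07 + j6.323 V.
Step 3 — Convert to polar: |V_total| = 15.43 V, ∠V_total = 24.2°.

V_total = 15.43∠24.2° V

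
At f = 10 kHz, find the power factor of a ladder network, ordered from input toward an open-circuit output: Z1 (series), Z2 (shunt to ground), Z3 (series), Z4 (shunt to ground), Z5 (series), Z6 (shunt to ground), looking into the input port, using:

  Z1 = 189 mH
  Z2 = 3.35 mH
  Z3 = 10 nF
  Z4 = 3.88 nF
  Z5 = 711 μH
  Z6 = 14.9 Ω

Step 1 — Angular frequency: ω = 2π·f = 2π·1e+04 = 6.283e+04 rad/s.
Step 2 — Component impedances:
  Z1: Z = jωL = j·6.283e+04·0.189 = 0 + j1.188e+04 Ω
  Z2: Z = jωL = j·6.283e+04·0.00335 = 0 + j210.5 Ω
  Z3: Z = 1/(jωC) = -j/(ω·C) = 0 - j1592 Ω
  Z4: Z = 1/(jωC) = -j/(ω·C) = 0 - j4102 Ω
  Z5: Z = jωL = j·6.283e+04·0.000711 = 0 + j44.67 Ω
  Z6: Z = R = 14.9 Ω
Step 3 — Ladder network (open output): work backward from the far end, alternating series and parallel combinations. Z_in = 0.378 + j1.212e+04 Ω = 1.212e+04∠90.0° Ω.
Step 4 — Power factor: PF = cos(φ) = Re(Z)/|Z| = 0.378/1.212e+04 = 3.119e-05.
Step 5 — Type: Im(Z) = 1.212e+04 ⇒ lagging (phase φ = 90.0°).

PF = 3.119e-05 (lagging, φ = 90.0°)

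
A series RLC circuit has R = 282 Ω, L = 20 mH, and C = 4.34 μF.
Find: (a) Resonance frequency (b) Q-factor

Step 1 — Resonance condition Im(Z)=0 gives ω₀ = 1/√(LC).
Step 2 — ω₀ = 1/√(0.02·4.34e-06) = 3394 rad/s.
Step 3 — f₀ = ω₀/(2π) = 540.2 Hz.
Step 4 — Series Q: Q = ω₀L/R = 3394·0.02/282 = 0.2407.

(a) f₀ = 540.2 Hz  (b) Q = 0.2407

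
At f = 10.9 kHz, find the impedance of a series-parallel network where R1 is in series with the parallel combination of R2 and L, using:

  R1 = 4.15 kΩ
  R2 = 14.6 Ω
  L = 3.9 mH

Step 1 — Angular frequency: ω = 2π·f = 2π·1.09e+04 = 6.849e+04 rad/s.
Step 2 — Component impedances:
  R1: Z = R = 4150 Ω
  R2: Z = R = 14.6 Ω
  L: Z = jωL = j·6.849e+04·0.0039 = 0 + j267.1 Ω
Step 3 — Parallel branch: R2 || L = 1/(1/R2 + 1/L) = 14.56 + j0.7957 Ω.
Step 4 — Series with R1: Z_total = R1 + (R2 || L) = 4165 + j0.7957 Ω = 4165∠0.0° Ω.

Z = 4165 + j0.7957 Ω = 4165∠0.0° Ω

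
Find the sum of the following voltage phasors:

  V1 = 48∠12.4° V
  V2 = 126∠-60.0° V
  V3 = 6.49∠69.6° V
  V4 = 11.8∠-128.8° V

Step 1 — Convert each phasor to rectangular form:
  V1 = 48·(cos(12.4°) + j·sin(12.4°)) = 46.88 + j10.31 V
  V2 = 126·(cos(-60.0°) + j·sin(-60.0°)) = 63 - j109.1 V
  V3 = 6.49·(cos(69.6°) + j·sin(69.6°)) = 2.262 + j6.083 V
  V4 = 11.8·(cos(-128.8°) + j·sin(-128.8°)) = -7.394 - j9.196 V
Step 2 — Sum components: V_total = 104.7 - j101.9 V.
Step 3 — Convert to polar: |V_total| = 146.2 V, ∠V_total = -44.2°.

V_total = 146.2∠-44.2° V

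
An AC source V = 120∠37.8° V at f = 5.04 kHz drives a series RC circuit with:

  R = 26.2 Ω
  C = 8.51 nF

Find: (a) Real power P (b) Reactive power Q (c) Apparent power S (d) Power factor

Step 1 — Angular frequency: ω = 2π·f = 2π·5040 = 3.167e+04 rad/s.
Step 2 — Component impedances:
  R: Z = R = 26.2 Ω
  C: Z = 1/(jωC) = -j/(ω·C) = 0 - j3711 Ω
Step 3 — Series combination: Z_total = R + C = 26.2 - j3711 Ω = 3711∠-89.6° Ω.
Step 4 — Source phasor: V = 120∠37.8° V = 94.82 + j73.55 V.
Step 5 — Current: I = V / Z = -0.01964 + j0.02569 A = 0.03234∠127.4° A.
Step 6 — Complex power: S = V·I* = 0.0274 - j3.88 VA.
Step 7 — Real power: P = Re(S) = 0.0274 W.
Step 8 — Reactive power: Q = Im(S) = -3.88 VAR.
Step 9 — Apparent power: |S| = 3.881 VA.
Step 10 — Power factor: PF = P/|S| = 0.00706 (leading).

(a) P = 0.0274 W  (b) Q = -3.88 VAR  (c) S = 3.881 VA  (d) PF = 0.00706 (leading)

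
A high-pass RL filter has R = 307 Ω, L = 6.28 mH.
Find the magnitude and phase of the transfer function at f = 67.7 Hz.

Step 1 — Angular frequency: ω = 2π·67.7 = 425.4 rad/s.
Step 2 — Transfer function: H(jω) = jωL/(R + jωL).
Step 3 — Numerator jωL = j·2.671; denominator R + jωL = 307 + j2.671.
Step 4 — H = 7.571e-05 + j0.008701.
Step 5 — Magnitude: |H| = 0.008701 (-41.2 dB); phase: φ = 89.5°.

|H| = 0.008701 (-41.2 dB), φ = 89.5°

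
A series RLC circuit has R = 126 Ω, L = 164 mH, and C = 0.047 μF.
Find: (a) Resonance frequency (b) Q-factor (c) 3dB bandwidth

Step 1 — Resonance condition Im(Z)=0 gives ω₀ = 1/√(LC).
Step 2 — ω₀ = 1/√(0.164·4.7e-08) = 1.139e+04 rad/s.
Step 3 — f₀ = ω₀/(2π) = 1813 Hz.
Step 4 — Series Q: Q = ω₀L/R = 1.139e+04·0.164/126 = 14.83.
Step 5 — 3dB bandwidth: Δω = ω₀/Q = 768.3 rad/s; BW = Δω/(2π) = 122.3 Hz.

(a) f₀ = 1813 Hz  (b) Q = 14.83  (c) BW = 122.3 Hz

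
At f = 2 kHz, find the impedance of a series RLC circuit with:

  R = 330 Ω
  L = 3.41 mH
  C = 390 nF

Step 1 — Angular frequency: ω = 2π·f = 2π·2000 = 1.257e+04 rad/s.
Step 2 — Component impedances:
  R: Z = R = 330 Ω
  L: Z = jωL = j·1.257e+04·0.00341 = 0 + j42.85 Ω
  C: Z = 1/(jωC) = -j/(ω·C) = 0 - j204 Ω
Step 3 — Series combination: Z_total = R + L + C = 330 - j161.2 Ω = 367.3∠-26.0° Ω.

Z = 330 - j161.2 Ω = 367.3∠-26.0° Ω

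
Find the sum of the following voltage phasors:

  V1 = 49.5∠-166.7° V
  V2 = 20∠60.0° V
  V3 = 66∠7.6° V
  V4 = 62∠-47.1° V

Step 1 — Convert each phasor to rectangular form:
  V1 = 49.5·(cos(-166.7°) + j·sin(-166.7°)) = -48.17 - j11.39 V
  V2 = 20·(cos(60.0°) + j·sin(60.0°)) = 10 + j17.32 V
  V3 = 66·(cos(7.6°) + j·sin(7.6°)) = 65.42 + j8.729 V
  V4 = 62·(cos(-47.1°) + j·sin(-47.1°)) = 42.2 - j45.42 V
Step 2 — Sum components: V_total = 69.45 - j30.76 V.
Step 3 — Convert to polar: |V_total| = 75.96 V, ∠V_total = -23.9°.

V_total = 75.96∠-23.9° V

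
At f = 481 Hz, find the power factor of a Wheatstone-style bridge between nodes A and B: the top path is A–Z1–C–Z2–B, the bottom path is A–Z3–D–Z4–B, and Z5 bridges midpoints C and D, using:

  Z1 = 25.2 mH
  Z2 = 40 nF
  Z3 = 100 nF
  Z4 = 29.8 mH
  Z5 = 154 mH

Step 1 — Angular frequency: ω = 2π·f = 2π·481 = 3022 rad/s.
Step 2 — Component impedances:
  Z1: Z = jωL = j·3022·0.0252 = 0 + j76.16 Ω
  Z2: Z = 1/(jωC) = -j/(ω·C) = 0 - j8272 Ω
  Z3: Z = 1/(jωC) = -j/(ω·C) = 0 - j3309 Ω
  Z4: Z = jωL = j·3022·0.0298 = 0 + j90.06 Ω
  Z5: Z = jωL = j·3022·0.154 = 0 + j465.4 Ω
Step 3 — Bridge requires nodal analysis (the Z5 bridge couples midpoints C and D, so the two paths cannot be reduced to a simple series/parallel combination). Setting node B to ground and injecting 1 A at node A, the 3-node admittance system at A, C, D solves to V_A = Z_AB = 0 + j792.4 Ω = 792.4∠90.0° Ω.
Step 4 — Power factor: PF = cos(φ) = Re(Z)/|Z| = 0/792.4 = 0.
Step 5 — Type: Im(Z) = 792.4 ⇒ lagging (phase φ = 90.0°).

PF = 0 (lagging, φ = 90.0°)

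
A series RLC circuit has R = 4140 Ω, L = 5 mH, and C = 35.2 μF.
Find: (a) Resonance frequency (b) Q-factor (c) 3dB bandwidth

Step 1 — Resonance condition Im(Z)=0 gives ω₀ = 1/√(LC).
Step 2 — ω₀ = 1/√(0.005·3.52e-05) = 2384 rad/s.
Step 3 — f₀ = ω₀/(2π) = 379.4 Hz.
Step 4 — Series Q: Q = ω₀L/R = 2384·0.005/4140 = 0.002879.
Step 5 — 3dB bandwidth: Δω = ω₀/Q = 8.28e+05 rad/s; BW = Δω/(2π) = 1.318e+05 Hz.

(a) f₀ = 379.4 Hz  (b) Q = 0.002879  (c) BW = 1.318e+05 Hz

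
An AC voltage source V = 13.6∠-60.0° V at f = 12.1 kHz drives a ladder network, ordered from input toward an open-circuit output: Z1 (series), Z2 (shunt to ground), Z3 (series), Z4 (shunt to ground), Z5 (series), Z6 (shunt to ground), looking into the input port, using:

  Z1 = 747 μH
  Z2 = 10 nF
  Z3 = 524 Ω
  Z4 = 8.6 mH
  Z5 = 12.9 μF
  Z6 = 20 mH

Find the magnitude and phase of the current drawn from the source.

Step 1 — Angular frequency: ω = 2π·f = 2π·1.21e+04 = 7.603e+04 rad/s.
Step 2 — Component impedances:
  Z1: Z = jωL = j·7.603e+04·0.000747 = 0 + j56.79 Ω
  Z2: Z = 1/(jωC) = -j/(ω·C) = 0 - j1315 Ω
  Z3: Z = R = 524 Ω
  Z4: Z = jωL = j·7.603e+04·0.0086 = 0 + j653.8 Ω
  Z5: Z = 1/(jωC) = -j/(ω·C) = 0 - j1.02 Ω
  Z6: Z = jωL = j·7.603e+04·0.02 = 0 + j1521 Ω
Step 3 — Ladder network (open output): work backward from the far end, alternating series and parallel combinations. Z_in = 896.6 + j210 Ω = 920.9∠13.2° Ω.
Step 4 — Source phasor: V = 13.6∠-60.0° V = 6.8 - j11.78 V.
Step 5 — Ohm's law: I = V / Z_total = (6.8 - j11.78) / (896.6 + j210) = 0.004274 - j0.01414 A.
Step 6 — Convert to polar: |I| = 0.01477 A, ∠I = -73.2°.

I = 0.01477∠-73.2° A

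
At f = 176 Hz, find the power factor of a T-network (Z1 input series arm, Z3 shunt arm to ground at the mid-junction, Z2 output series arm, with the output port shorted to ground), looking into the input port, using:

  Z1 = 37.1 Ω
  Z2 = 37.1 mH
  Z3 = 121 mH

Step 1 — Angular frequency: ω = 2π·f = 2π·176 = 1106 rad/s.
Step 2 — Component impedances:
  Z1: Z = R = 37.1 Ω
  Z2: Z = jωL = j·1106·0.0371 = 0 + j41.03 Ω
  Z3: Z = jωL = j·1106·0.121 = 0 + j133.8 Ω
Step 3 — With the output port shorted to ground, the output series arm Z2 runs from the junction to ground; the shunt arm Z3 also runs from the junction to ground. They appear in parallel: Z3 || Z2 = 0 + j31.4 Ω.
Step 4 — Series with input arm Z1: Z_in = Z1 + (Z3 || Z2) = 37.1 + j31.4 Ω = 48.6∠40.2° Ω.
Step 5 — Power factor: PF = cos(φ) = Re(Z)/|Z| = 37.1/48.604 = 0.7633.
Step 6 — Type: Im(Z) = 31.4 ⇒ lagging (phase φ = 40.2°).

PF = 0.7633 (lagging, φ = 40.2°)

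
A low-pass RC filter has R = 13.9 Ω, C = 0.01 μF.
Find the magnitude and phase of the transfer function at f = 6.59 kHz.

Step 1 — Angular frequency: ω = 2π·6590 = 4.141e+04 rad/s.
Step 2 — Transfer function: H(jω) = 1/(1 + jωRC).
Step 3 — Denominator: 1 + jωRC = 1 + j·4.141e+04·13.9·1e-08 = 1 + j0.005755.
Step 4 — H = 1 - j0.005755.
Step 5 — Magnitude: |H| = 1 (-0.0 dB); phase: φ = -0.3°.

|H| = 1 (-0.0 dB), φ = -0.3°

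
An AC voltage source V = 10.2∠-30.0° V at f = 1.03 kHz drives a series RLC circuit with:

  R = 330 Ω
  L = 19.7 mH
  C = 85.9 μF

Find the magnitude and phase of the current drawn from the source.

Step 1 — Angular frequency: ω = 2π·f = 2π·1030 = 6472 rad/s.
Step 2 — Component impedances:
  R: Z = R = 330 Ω
  L: Z = jωL = j·6472·0.0197 = 0 + j127.5 Ω
  C: Z = 1/(jωC) = -j/(ω·C) = 0 - j1.799 Ω
Step 3 — Series combination: Z_total = R + L + C = 330 + j125.7 Ω = 353.1∠20.9° Ω.
Step 4 — Source phasor: V = 10.2∠-30.0° V = 8.833 - j5.1 V.
Step 5 — Ohm's law: I = V / Z_total = (8.833 - j5.1) / (330 + j125.7) = 0.01824 - j0.0224 A.
Step 6 — Convert to polar: |I| = 0.02888 A, ∠I = -50.9°.

I = 0.02888∠-50.9° A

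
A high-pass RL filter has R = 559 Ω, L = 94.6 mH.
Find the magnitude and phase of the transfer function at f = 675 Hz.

Step 1 — Angular frequency: ω = 2π·675 = 4241 rad/s.
Step 2 — Transfer function: H(jω) = jωL/(R + jωL).
Step 3 — Numerator jωL = j·401.2; denominator R + jωL = 559 + j401.2.
Step 4 — H = 0.34 + j0.4737.
Step 5 — Magnitude: |H| = 0.5831 (-4.7 dB); phase: φ = 54.3°.

|H| = 0.5831 (-4.7 dB), φ = 54.3°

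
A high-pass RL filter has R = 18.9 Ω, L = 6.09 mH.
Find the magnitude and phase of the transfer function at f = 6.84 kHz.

Step 1 — Angular frequency: ω = 2π·6840 = 4.298e+04 rad/s.
Step 2 — Transfer function: H(jω) = jωL/(R + jωL).
Step 3 — Numerator jωL = j·261.7; denominator R + jωL = 18.9 + j261.7.
Step 4 — H = 0.9948 + j0.07184.
Step 5 — Magnitude: |H| = 0.9974 (-0.0 dB); phase: φ = 4.1°.

|H| = 0.9974 (-0.0 dB), φ = 4.1°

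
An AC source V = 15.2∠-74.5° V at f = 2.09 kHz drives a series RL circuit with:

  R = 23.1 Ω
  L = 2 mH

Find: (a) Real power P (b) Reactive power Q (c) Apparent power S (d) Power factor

Step 1 — Angular frequency: ω = 2π·f = 2π·2090 = 1.313e+04 rad/s.
Step 2 — Component impedances:
  R: Z = R = 23.1 Ω
  L: Z = jωL = j·1.313e+04·0.002 = 0 + j26.26 Ω
Step 3 — Series combination: Z_total = R + L = 23.1 + j26.26 Ω = 34.98∠48.7° Ω.
Step 4 — Source phasor: V = 15.2∠-74.5° V = 4.062 - j14.65 V.
Step 5 — Current: I = V / Z = -0.2377 - j0.3638 A = 0.4346∠-123.2° A.
Step 6 — Complex power: S = V·I* = 4.362 + j4.96 VA.
Step 7 — Real power: P = Re(S) = 4.362 W.
Step 8 — Reactive power: Q = Im(S) = 4.96 VAR.
Step 9 — Apparent power: |S| = 6.605 VA.
Step 10 — Power factor: PF = P/|S| = 0.6604 (lagging).

(a) P = 4.362 W  (b) Q = 4.96 VAR  (c) S = 6.605 VA  (d) PF = 0.6604 (lagging)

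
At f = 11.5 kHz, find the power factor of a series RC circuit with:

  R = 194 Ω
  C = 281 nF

Step 1 — Angular frequency: ω = 2π·f = 2π·1.15e+04 = 7.226e+04 rad/s.
Step 2 — Component impedances:
  R: Z = R = 194 Ω
  C: Z = 1/(jωC) = -j/(ω·C) = 0 - j49.25 Ω
Step 3 — Series combination: Z_total = R + C = 194 - j49.25 Ω = 200.2∠-14.2° Ω.
Step 4 — Power factor: PF = cos(φ) = Re(Z)/|Z| = 194/200.15 = 0.9693.
Step 5 — Type: Im(Z) = -49.25 ⇒ leading (phase φ = -14.2°).

PF = 0.9693 (leading, φ = -14.2°)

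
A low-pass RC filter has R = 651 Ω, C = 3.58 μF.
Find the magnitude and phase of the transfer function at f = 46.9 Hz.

Step 1 — Angular frequency: ω = 2π·46.9 = 294.7 rad/s.
Step 2 — Transfer function: H(jω) = 1/(1 + jωRC).
Step 3 — Denominator: 1 + jωRC = 1 + j·294.7·651·3.58e-06 = 1 + j0.6868.
Step 4 — H = 0.6795 - j0.4667.
Step 5 — Magnitude: |H| = 0.8243 (-1.7 dB); phase: φ = -34.5°.

|H| = 0.8243 (-1.7 dB), φ = -34.5°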